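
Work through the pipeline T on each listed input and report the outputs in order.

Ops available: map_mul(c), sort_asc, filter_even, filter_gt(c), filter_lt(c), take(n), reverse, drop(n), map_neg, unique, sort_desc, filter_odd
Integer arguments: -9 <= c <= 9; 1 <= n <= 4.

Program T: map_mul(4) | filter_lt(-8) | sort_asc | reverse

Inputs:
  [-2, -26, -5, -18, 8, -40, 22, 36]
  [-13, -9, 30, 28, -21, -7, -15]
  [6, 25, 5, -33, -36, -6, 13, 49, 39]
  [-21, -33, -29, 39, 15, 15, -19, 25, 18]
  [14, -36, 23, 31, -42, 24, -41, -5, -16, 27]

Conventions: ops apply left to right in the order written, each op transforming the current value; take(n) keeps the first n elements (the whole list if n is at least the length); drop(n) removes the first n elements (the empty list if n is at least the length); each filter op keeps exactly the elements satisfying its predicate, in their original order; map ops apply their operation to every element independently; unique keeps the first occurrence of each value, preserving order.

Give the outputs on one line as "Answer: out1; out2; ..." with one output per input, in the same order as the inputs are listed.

[-20, -72, -104, -160]; [-28, -36, -52, -60, -84]; [-24, -132, -144]; [-76, -84, -116, -132]; [-20, -64, -144, -164, -168]

Execution, op by op:
  [-2, -26, -5, -18, 8, -40, 22, 36] -> [-8, -104, -20, -72, 32, -160, 88, 144] -> [-104, -20, -72, -160] -> [-160, -104, -72, -20] -> [-20, -72, -104, -160]
  [-13, -9, 30, 28, -21, -7, -15] -> [-52, -36, 120, 112, -84, -28, -60] -> [-52, -36, -84, -28, -60] -> [-84, -60, -52, -36, -28] -> [-28, -36, -52, -60, -84]
  [6, 25, 5, -33, -36, -6, 13, 49, 39] -> [24, 100, 20, -132, -144, -24, 52, 196, 156] -> [-132, -144, -24] -> [-144, -132, -24] -> [-24, -132, -144]
  [-21, -33, -29, 39, 15, 15, -19, 25, 18] -> [-84, -132, -116, 156, 60, 60, -76, 100, 72] -> [-84, -132, -116, -76] -> [-132, -116, -84, -76] -> [-76, -84, -116, -132]
  [14, -36, 23, 31, -42, 24, -41, -5, -16, 27] -> [56, -144, 92, 124, -168, 96, -164, -20, -64, 108] -> [-144, -168, -164, -20, -64] -> [-168, -164, -144, -64, -20] -> [-20, -64, -144, -164, -168]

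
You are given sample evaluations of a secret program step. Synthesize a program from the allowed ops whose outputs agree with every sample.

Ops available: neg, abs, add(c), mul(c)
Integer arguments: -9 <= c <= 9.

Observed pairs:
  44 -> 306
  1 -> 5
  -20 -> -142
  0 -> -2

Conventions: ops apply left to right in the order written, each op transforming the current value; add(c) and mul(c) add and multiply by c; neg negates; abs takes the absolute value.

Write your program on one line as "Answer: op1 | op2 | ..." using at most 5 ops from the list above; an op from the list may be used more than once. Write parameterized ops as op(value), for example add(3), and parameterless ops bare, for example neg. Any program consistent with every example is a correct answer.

mul(-7) | neg | add(-4) | add(2)

Check, running the answer program on each example:
  44 -> -308 -> 308 -> 304 -> 306
  1 -> -7 -> 7 -> 3 -> 5
  -20 -> 140 -> -140 -> -144 -> -142
  0 -> 0 -> 0 -> -4 -> -2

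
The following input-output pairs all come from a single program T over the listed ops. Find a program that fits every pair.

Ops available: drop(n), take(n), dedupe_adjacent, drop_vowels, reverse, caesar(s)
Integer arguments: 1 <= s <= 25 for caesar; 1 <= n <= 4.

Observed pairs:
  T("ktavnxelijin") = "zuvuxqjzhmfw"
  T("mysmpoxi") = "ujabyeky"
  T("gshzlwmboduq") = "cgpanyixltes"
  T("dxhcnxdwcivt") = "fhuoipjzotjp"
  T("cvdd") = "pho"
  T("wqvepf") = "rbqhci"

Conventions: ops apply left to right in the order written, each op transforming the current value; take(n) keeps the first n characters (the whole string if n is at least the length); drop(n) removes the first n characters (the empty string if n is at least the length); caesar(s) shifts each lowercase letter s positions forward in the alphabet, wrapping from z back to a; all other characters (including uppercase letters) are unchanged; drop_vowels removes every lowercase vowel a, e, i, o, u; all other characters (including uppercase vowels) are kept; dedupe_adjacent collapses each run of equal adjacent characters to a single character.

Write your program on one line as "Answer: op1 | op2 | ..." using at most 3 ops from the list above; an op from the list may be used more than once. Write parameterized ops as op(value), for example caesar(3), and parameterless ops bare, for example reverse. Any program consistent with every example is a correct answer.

reverse | dedupe_adjacent | caesar(12)

Check, running the answer program on each example:
  "ktavnxelijin" -> "nijilexnvatk" -> "nijilexnvatk" -> "zuvuxqjzhmfw"
  "mysmpoxi" -> "ixopmsym" -> "ixopmsym" -> "ujabyeky"
  "gshzlwmboduq" -> "qudobmwlzhsg" -> "qudobmwlzhsg" -> "cgpanyixltes"
  "dxhcnxdwcivt" -> "tvicwdxnchxd" -> "tvicwdxnchxd" -> "fhuoipjzotjp"
  "cvdd" -> "ddvc" -> "dvc" -> "pho"
  "wqvepf" -> "fpevqw" -> "fpevqw" -> "rbqhci"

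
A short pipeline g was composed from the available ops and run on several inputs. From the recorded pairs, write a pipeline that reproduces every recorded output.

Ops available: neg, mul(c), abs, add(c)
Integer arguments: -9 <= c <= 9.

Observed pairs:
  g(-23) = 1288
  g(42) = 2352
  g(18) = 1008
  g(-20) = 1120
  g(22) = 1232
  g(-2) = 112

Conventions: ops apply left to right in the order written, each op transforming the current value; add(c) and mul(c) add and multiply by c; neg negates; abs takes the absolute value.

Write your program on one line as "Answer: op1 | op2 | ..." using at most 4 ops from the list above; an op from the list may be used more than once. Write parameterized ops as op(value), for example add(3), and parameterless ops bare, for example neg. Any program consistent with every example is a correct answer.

mul(-8) | neg | mul(-7) | abs

Check, running the answer program on each example:
  -23 -> 184 -> -184 -> 1288 -> 1288
  42 -> -336 -> 336 -> -2352 -> 2352
  18 -> -144 -> 144 -> -1008 -> 1008
  -20 -> 160 -> -160 -> 1120 -> 1120
  22 -> -176 -> 176 -> -1232 -> 1232
  -2 -> 16 -> -16 -> 112 -> 112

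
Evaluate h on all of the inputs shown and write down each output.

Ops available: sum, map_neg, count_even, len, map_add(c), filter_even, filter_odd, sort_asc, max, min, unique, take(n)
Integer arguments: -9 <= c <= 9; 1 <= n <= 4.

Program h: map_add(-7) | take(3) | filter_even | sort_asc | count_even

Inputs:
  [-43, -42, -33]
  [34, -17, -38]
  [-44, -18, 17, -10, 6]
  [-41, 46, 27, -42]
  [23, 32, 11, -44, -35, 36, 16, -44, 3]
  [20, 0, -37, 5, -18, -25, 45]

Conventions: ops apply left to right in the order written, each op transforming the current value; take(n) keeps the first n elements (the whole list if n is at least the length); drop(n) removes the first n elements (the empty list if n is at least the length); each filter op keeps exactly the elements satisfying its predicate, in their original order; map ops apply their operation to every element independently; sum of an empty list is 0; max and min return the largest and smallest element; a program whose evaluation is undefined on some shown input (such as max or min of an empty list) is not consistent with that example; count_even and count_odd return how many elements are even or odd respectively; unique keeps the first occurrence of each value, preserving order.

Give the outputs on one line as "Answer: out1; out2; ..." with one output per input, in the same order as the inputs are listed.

2; 1; 1; 2; 2; 1

Execution, op by op:
  [-43, -42, -33] -> [-50, -49, -40] -> [-50, -49, -40] -> [-50, -40] -> [-50, -40] -> 2
  [34, -17, -38] -> [27, -24, -45] -> [27, -24, -45] -> [-24] -> [-24] -> 1
  [-44, -18, 17, -10, 6] -> [-51, -25, 10, -17, -1] -> [-51, -25, 10] -> [10] -> [10] -> 1
  [-41, 46, 27, -42] -> [-48, 39, 20, -49] -> [-48, 39, 20] -> [-48, 20] -> [-48, 20] -> 2
  [23, 32, 11, -44, -35, 36, 16, -44, 3] -> [16, 25, 4, -51, -42, 29, 9, -51, -4] -> [16, 25, 4] -> [16, 4] -> [4, 16] -> 2
  [20, 0, -37, 5, -18, -25, 45] -> [13, -7, -44, -2, -25, -32, 38] -> [13, -7, -44] -> [-44] -> [-44] -> 1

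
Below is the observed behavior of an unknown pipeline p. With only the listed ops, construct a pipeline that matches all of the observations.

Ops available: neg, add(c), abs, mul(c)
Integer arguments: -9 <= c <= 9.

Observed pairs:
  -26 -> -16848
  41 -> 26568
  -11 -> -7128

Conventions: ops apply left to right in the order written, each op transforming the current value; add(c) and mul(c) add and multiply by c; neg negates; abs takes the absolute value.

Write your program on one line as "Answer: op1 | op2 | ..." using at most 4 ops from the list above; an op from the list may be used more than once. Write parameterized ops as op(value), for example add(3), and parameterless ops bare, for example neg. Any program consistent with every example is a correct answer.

mul(9) | mul(-9) | mul(-8)

Check, running the answer program on each example:
  -26 -> -234 -> 2106 -> -16848
  41 -> 369 -> -3321 -> 26568
  -11 -> -99 -> 891 -> -7128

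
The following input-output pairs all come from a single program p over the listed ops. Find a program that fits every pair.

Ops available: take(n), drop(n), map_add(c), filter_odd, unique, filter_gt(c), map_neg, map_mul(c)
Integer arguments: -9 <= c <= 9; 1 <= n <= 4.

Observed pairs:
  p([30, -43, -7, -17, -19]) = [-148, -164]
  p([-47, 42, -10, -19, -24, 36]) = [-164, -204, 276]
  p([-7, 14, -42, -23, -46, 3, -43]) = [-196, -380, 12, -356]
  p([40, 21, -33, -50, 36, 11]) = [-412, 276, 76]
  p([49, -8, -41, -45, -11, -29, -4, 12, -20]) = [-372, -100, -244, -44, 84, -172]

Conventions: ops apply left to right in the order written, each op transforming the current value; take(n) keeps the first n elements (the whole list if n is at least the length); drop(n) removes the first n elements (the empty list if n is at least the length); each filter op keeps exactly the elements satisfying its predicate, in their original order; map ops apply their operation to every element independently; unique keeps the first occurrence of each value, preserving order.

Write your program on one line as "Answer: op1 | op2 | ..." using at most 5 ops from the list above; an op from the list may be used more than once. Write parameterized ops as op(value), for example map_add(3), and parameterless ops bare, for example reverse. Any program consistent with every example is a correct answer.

map_mul(-8) | map_mul(-1) | map_add(-3) | map_add(-9) | drop(3)

Check, running the answer program on each example:
  [30, -43, -7, -17, -19] -> [-240, 344, 56, 136, 152] -> [240, -344, -56, -136, -152] -> [237, -347, -59, -139, -155] -> [228, -356, -68, -148, -164] -> [-148, -164]
  [-47, 42, -10, -19, -24, 36] -> [376, -336, 80, 152, 192, -288] -> [-376, 336, -80, -152, -192, 288] -> [-379, 333, -83, -155, -195, 285] -> [-388, 324, -92, -164, -204, 276] -> [-164, -204, 276]
  [-7, 14, -42, -23, -46, 3, -43] -> [56, -112, 336, 184, 368, -24, 344] -> [-56, 112, -336, -184, -368, 24, -344] -> [-59, 109, -339, -187, -371, 21, -347] -> [-68, 100, -348, -196, -380, 12, -356] -> [-196, -380, 12, -356]
  [40, 21, -33, -50, 36, 11] -> [-320, -168, 264, 400, -288, -88] -> [320, 168, -264, -400, 288, 88] -> [317, 165, -267, -403, 285, 85] -> [308, 156, -276, -412, 276, 76] -> [-412, 276, 76]
  [49, -8, -41, -45, -11, -29, -4, 12, -20] -> [-392, 64, 328, 360, 88, 232, 32, -96, 160] -> [392, -64, -328, -360, -88, -232, -32, 96, -160] -> [389, -67, -331, -363, -91, -235, -35, 93, -163] -> [380, -76, -340, -372, -100, -244, -44, 84, -172] -> [-372, -100, -244, -44, 84, -172]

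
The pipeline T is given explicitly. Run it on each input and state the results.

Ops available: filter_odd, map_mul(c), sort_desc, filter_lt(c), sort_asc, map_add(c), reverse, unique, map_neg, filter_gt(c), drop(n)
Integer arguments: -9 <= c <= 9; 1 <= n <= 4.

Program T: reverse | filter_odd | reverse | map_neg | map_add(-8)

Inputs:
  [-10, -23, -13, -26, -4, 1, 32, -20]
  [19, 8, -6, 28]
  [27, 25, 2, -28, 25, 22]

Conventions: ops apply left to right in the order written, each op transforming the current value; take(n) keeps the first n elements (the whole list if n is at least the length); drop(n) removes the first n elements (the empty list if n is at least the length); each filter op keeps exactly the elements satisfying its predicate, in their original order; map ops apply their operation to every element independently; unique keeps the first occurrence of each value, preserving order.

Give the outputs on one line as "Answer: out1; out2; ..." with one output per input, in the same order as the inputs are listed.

Execution, op by op:
  [-10, -23, -13, -26, -4, 1, 32, -20] -> [-20, 32, 1, -4, -26, -13, -23, -10] -> [1, -13, -23] -> [-23, -13, 1] -> [23, 13, -1] -> [15, 5, -9]
  [19, 8, -6, 28] -> [28, -6, 8, 19] -> [19] -> [19] -> [-19] -> [-27]
  [27, 25, 2, -28, 25, 22] -> [22, 25, -28, 2, 25, 27] -> [25, 25, 27] -> [27, 25, 25] -> [-27, -25, -25] -> [-35, -33, -33]

[15, 5, -9]; [-27]; [-35, -33, -33]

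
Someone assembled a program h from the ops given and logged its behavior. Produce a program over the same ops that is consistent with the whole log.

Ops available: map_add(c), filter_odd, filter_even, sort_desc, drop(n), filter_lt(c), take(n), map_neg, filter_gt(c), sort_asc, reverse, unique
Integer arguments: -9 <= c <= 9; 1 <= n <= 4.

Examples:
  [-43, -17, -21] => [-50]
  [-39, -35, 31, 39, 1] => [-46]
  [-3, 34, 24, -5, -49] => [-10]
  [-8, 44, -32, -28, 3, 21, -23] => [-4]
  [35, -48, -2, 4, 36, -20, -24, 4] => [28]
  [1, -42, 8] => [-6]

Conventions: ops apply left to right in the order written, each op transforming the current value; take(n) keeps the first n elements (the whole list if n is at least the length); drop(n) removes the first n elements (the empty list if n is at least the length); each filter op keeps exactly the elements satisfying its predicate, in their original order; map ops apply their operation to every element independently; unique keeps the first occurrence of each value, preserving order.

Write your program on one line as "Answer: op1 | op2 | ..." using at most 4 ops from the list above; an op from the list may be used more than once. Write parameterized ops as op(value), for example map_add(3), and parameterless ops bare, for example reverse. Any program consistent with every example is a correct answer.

filter_odd | map_add(-7) | take(1)

Check, running the answer program on each example:
  [-43, -17, -21] -> [-43, -17, -21] -> [-50, -24, -28] -> [-50]
  [-39, -35, 31, 39, 1] -> [-39, -35, 31, 39, 1] -> [-46, -42, 24, 32, -6] -> [-46]
  [-3, 34, 24, -5, -49] -> [-3, -5, -49] -> [-10, -12, -56] -> [-10]
  [-8, 44, -32, -28, 3, 21, -23] -> [3, 21, -23] -> [-4, 14, -30] -> [-4]
  [35, -48, -2, 4, 36, -20, -24, 4] -> [35] -> [28] -> [28]
  [1, -42, 8] -> [1] -> [-6] -> [-6]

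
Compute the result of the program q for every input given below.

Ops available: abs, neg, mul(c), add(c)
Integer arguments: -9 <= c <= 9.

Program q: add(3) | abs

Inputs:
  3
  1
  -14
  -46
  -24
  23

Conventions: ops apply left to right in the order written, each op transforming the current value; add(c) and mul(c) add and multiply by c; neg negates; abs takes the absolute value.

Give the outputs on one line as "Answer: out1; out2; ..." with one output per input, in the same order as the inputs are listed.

Execution, op by op:
  3 -> 6 -> 6
  1 -> 4 -> 4
  -14 -> -11 -> 11
  -46 -> -43 -> 43
  -24 -> -21 -> 21
  23 -> 26 -> 26

6; 4; 11; 43; 21; 26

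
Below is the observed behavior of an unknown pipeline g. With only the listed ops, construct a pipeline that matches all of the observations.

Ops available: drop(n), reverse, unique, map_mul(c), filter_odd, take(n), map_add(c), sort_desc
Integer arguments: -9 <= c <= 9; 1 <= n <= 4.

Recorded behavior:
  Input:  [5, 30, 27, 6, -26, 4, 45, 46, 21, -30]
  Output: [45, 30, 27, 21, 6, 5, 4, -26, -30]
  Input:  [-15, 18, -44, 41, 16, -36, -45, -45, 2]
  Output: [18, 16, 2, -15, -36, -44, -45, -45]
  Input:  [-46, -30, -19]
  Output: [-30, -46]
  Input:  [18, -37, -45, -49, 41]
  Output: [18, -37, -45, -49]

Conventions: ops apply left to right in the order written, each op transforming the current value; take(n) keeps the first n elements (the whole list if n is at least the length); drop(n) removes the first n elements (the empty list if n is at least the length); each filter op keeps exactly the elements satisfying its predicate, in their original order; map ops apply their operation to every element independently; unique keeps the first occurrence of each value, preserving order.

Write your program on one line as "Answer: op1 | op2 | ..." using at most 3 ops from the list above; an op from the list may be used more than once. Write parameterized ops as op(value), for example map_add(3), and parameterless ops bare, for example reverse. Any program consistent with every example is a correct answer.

sort_desc | drop(1)

Check, running the answer program on each example:
  [5, 30, 27, 6, -26, 4, 45, 46, 21, -30] -> [46, 45, 30, 27, 21, 6, 5, 4, -26, -30] -> [45, 30, 27, 21, 6, 5, 4, -26, -30]
  [-15, 18, -44, 41, 16, -36, -45, -45, 2] -> [41, 18, 16, 2, -15, -36, -44, -45, -45] -> [18, 16, 2, -15, -36, -44, -45, -45]
  [-46, -30, -19] -> [-19, -30, -46] -> [-30, -46]
  [18, -37, -45, -49, 41] -> [41, 18, -37, -45, -49] -> [18, -37, -45, -49]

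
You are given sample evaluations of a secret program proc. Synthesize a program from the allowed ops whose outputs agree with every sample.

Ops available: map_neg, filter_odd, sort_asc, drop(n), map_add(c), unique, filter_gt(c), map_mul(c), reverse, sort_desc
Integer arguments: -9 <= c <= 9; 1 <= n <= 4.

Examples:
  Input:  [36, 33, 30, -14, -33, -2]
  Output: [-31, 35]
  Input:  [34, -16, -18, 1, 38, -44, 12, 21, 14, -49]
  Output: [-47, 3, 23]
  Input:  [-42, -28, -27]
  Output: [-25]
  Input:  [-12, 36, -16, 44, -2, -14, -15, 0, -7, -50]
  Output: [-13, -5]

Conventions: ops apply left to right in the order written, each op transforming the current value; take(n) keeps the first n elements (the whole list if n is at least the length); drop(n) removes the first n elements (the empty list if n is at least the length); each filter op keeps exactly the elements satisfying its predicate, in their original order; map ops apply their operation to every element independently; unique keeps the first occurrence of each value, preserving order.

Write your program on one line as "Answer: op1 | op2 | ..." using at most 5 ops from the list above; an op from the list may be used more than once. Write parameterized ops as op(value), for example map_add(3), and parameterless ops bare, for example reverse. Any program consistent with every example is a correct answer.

reverse | sort_asc | map_add(2) | filter_odd

Check, running the answer program on each example:
  [36, 33, 30, -14, -33, -2] -> [-2, -33, -14, 30, 33, 36] -> [-33, -14, -2, 30, 33, 36] -> [-31, -12, 0, 32, 35, 38] -> [-31, 35]
  [34, -16, -18, 1, 38, -44, 12, 21, 14, -49] -> [-49, 14, 21, 12, -44, 38, 1, -18, -16, 34] -> [-49, -44, -18, -16, 1, 12, 14, 21, 34, 38] -> [-47, -42, -16, -14, 3, 14, 16, 23, 36, 40] -> [-47, 3, 23]
  [-42, -28, -27] -> [-27, -28, -42] -> [-42, -28, -27] -> [-40, -26, -25] -> [-25]
  [-12, 36, -16, 44, -2, -14, -15, 0, -7, -50] -> [-50, -7, 0, -15, -14, -2, 44, -16, 36, -12] -> [-50, -16, -15, -14, -12, -7, -2, 0, 36, 44] -> [-48, -14, -13, -12, -10, -5, 0, 2, 38, 46] -> [-13, -5]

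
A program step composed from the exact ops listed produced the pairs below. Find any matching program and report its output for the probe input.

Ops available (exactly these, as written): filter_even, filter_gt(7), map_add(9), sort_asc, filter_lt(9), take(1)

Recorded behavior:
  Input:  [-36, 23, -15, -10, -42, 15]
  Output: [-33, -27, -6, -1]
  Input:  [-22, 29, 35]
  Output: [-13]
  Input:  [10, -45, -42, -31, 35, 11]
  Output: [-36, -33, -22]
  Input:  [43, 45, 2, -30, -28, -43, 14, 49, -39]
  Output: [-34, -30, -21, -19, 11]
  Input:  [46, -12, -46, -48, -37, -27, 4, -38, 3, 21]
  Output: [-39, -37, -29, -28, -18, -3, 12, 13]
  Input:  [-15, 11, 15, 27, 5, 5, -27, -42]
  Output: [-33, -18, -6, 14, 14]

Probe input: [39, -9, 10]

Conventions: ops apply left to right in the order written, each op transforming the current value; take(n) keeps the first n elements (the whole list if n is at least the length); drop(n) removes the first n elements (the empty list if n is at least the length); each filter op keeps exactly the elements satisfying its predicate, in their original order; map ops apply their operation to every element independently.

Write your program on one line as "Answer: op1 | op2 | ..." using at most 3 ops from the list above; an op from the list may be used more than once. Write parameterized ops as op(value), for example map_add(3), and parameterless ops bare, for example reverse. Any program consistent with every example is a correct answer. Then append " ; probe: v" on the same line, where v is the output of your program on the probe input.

filter_lt(9) | sort_asc | map_add(9) ; probe: [0]

Check, running the answer program on each example:
  [-36, 23, -15, -10, -42, 15] -> [-36, -15, -10, -42] -> [-42, -36, -15, -10] -> [-33, -27, -6, -1]
  [-22, 29, 35] -> [-22] -> [-22] -> [-13]
  [10, -45, -42, -31, 35, 11] -> [-45, -42, -31] -> [-45, -42, -31] -> [-36, -33, -22]
  [43, 45, 2, -30, -28, -43, 14, 49, -39] -> [2, -30, -28, -43, -39] -> [-43, -39, -30, -28, 2] -> [-34, -30, -21, -19, 11]
  [46, -12, -46, -48, -37, -27, 4, -38, 3, 21] -> [-12, -46, -48, -37, -27, 4, -38, 3] -> [-48, -46, -38, -37, -27, -12, 3, 4] -> [-39, -37, -29, -28, -18, -3, 12, 13]
  [-15, 11, 15, 27, 5, 5, -27, -42] -> [-15, 5, 5, -27, -42] -> [-42, -27, -15, 5, 5] -> [-33, -18, -6, 14, 14]
  probe: [39, -9, 10] -> [-9] -> [-9] -> [0]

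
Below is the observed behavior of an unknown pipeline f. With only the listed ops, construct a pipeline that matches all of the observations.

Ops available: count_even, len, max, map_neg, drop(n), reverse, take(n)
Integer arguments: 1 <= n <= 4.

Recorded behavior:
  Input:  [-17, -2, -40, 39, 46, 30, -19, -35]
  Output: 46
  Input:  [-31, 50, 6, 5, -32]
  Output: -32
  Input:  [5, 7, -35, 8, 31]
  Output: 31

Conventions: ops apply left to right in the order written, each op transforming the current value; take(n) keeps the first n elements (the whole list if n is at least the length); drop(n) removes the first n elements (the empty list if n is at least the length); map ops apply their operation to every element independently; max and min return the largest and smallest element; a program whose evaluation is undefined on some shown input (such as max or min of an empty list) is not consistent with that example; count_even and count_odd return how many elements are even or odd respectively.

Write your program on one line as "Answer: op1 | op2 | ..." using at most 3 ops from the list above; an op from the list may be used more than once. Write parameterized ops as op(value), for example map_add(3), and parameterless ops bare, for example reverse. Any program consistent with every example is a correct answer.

drop(4) | max

Check, running the answer program on each example:
  [-17, -2, -40, 39, 46, 30, -19, -35] -> [46, 30, -19, -35] -> 46
  [-31, 50, 6, 5, -32] -> [-32] -> -32
  [5, 7, -35, 8, 31] -> [31] -> 31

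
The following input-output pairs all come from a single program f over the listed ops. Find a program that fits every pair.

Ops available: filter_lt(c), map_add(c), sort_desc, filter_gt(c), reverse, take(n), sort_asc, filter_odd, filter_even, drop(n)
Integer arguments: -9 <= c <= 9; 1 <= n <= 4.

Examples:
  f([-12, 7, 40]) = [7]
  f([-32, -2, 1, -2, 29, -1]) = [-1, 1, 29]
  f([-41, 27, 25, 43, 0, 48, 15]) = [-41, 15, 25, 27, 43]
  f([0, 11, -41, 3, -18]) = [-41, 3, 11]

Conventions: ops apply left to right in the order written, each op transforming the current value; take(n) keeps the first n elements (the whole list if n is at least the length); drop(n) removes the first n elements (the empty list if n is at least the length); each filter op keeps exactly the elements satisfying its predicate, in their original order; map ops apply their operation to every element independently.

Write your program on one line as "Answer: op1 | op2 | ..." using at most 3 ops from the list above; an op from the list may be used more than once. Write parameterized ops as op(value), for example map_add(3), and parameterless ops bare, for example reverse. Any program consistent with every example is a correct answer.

sort_asc | filter_odd

Check, running the answer program on each example:
  [-12, 7, 40] -> [-12, 7, 40] -> [7]
  [-32, -2, 1, -2, 29, -1] -> [-32, -2, -2, -1, 1, 29] -> [-1, 1, 29]
  [-41, 27, 25, 43, 0, 48, 15] -> [-41, 0, 15, 25, 27, 43, 48] -> [-41, 15, 25, 27, 43]
  [0, 11, -41, 3, -18] -> [-41, -18, 0, 3, 11] -> [-41, 3, 11]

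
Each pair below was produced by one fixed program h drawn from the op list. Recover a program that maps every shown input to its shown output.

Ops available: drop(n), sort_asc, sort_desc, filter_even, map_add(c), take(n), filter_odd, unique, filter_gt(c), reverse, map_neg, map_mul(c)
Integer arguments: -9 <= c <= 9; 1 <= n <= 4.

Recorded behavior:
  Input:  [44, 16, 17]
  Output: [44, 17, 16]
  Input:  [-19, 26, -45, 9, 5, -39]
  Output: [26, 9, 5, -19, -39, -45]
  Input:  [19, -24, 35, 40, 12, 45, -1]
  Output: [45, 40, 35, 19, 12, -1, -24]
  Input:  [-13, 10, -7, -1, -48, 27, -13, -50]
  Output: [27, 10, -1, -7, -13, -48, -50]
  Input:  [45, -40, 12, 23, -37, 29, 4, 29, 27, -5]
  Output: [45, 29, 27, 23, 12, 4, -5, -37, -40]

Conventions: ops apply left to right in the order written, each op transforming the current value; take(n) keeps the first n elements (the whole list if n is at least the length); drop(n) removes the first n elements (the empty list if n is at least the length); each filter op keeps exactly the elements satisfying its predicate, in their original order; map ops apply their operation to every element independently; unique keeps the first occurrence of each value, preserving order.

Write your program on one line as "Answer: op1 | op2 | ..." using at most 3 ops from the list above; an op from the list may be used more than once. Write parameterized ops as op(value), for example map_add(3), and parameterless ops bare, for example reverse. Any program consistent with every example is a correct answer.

unique | sort_desc

Check, running the answer program on each example:
  [44, 16, 17] -> [44, 16, 17] -> [44, 17, 16]
  [-19, 26, -45, 9, 5, -39] -> [-19, 26, -45, 9, 5, -39] -> [26, 9, 5, -19, -39, -45]
  [19, -24, 35, 40, 12, 45, -1] -> [19, -24, 35, 40, 12, 45, -1] -> [45, 40, 35, 19, 12, -1, -24]
  [-13, 10, -7, -1, -48, 27, -13, -50] -> [-13, 10, -7, -1, -48, 27, -50] -> [27, 10, -1, -7, -13, -48, -50]
  [45, -40, 12, 23, -37, 29, 4, 29, 27, -5] -> [45, -40, 12, 23, -37, 29, 4, 27, -5] -> [45, 29, 27, 23, 12, 4, -5, -37, -40]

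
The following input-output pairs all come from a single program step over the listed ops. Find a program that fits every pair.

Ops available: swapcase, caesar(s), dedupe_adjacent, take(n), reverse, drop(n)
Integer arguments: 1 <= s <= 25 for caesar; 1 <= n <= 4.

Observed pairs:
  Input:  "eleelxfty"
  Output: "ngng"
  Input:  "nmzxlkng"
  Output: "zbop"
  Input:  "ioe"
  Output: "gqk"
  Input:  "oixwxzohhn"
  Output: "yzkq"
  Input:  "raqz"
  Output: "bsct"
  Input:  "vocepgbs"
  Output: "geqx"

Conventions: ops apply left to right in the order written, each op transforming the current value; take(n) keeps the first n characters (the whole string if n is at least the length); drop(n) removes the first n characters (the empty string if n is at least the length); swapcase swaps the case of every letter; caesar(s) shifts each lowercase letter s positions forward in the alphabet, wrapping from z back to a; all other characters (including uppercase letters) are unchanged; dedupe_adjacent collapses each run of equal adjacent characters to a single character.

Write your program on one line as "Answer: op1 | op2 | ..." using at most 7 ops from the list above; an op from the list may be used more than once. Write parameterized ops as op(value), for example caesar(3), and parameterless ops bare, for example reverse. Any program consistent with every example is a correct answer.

dedupe_adjacent | take(4) | caesar(2) | swapcase | reverse | swapcase

Check, running the answer program on each example:
  "eleelxfty" -> "elelxfty" -> "elel" -> "gngn" -> "GNGN" -> "NGNG" -> "ngng"
  "nmzxlkng" -> "nmzxlkng" -> "nmzx" -> "pobz" -> "POBZ" -> "ZBOP" -> "zbop"
  "ioe" -> "ioe" -> "ioe" -> "kqg" -> "KQG" -> "GQK" -> "gqk"
  "oixwxzohhn" -> "oixwxzohn" -> "oixw" -> "qkzy" -> "QKZY" -> "YZKQ" -> "yzkq"
  "raqz" -> "raqz" -> "raqz" -> "tcsb" -> "TCSB" -> "BSCT" -> "bsct"
  "vocepgbs" -> "vocepgbs" -> "voce" -> "xqeg" -> "XQEG" -> "GEQX" -> "geqx"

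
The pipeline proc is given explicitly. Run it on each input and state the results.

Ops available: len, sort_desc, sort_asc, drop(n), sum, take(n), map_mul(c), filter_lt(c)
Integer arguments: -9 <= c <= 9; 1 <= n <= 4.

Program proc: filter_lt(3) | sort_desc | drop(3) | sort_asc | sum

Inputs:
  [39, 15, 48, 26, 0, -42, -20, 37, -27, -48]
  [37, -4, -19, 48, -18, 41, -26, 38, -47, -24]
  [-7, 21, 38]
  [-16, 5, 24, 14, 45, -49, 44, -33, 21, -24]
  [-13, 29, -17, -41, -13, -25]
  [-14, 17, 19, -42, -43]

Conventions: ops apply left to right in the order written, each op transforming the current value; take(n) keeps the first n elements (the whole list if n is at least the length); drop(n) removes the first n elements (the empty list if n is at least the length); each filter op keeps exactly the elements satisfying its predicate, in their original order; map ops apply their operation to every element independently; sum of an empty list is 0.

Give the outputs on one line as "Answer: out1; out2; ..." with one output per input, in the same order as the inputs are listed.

Execution, op by op:
  [39, 15, 48, 26, 0, -42, -20, 37, -27, -48] -> [0, -42, -20, -27, -48] -> [0, -20, -27, -42, -48] -> [-42, -48] -> [-48, -42] -> -90
  [37, -4, -19, 48, -18, 41, -26, 38, -47, -24] -> [-4, -19, -18, -26, -47, -24] -> [-4, -18, -19, -24, -26, -47] -> [-24, -26, -47] -> [-47, -26, -24] -> -97
  [-7, 21, 38] -> [-7] -> [-7] -> [] -> [] -> 0
  [-16, 5, 24, 14, 45, -49, 44, -33, 21, -24] -> [-16, -49, -33, -24] -> [-16, -24, -33, -49] -> [-49] -> [-49] -> -49
  [-13, 29, -17, -41, -13, -25] -> [-13, -17, -41, -13, -25] -> [-13, -13, -17, -25, -41] -> [-25, -41] -> [-41, -25] -> -66
  [-14, 17, 19, -42, -43] -> [-14, -42, -43] -> [-14, -42, -43] -> [] -> [] -> 0

-90; -97; 0; -49; -66; 0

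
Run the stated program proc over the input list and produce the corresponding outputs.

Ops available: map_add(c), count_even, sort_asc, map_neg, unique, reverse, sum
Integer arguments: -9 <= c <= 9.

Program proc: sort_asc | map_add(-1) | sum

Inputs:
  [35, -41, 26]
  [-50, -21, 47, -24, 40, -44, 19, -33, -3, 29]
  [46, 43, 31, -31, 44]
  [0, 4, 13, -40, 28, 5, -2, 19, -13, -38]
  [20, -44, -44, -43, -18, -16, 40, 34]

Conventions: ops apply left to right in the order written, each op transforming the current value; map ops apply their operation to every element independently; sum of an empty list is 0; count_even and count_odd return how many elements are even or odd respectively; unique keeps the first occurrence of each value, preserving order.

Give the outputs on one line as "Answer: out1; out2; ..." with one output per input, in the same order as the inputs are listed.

17; -50; 128; -34; -79

Execution, op by op:
  [35, -41, 26] -> [-41, 26, 35] -> [-42, 25, 34] -> 17
  [-50, -21, 47, -24, 40, -44, 19, -33, -3, 29] -> [-50, -44, -33, -24, -21, -3, 19, 29, 40, 47] -> [-51, -45, -34, -25, -22, -4, 18, 28, 39, 46] -> -50
  [46, 43, 31, -31, 44] -> [-31, 31, 43, 44, 46] -> [-32, 30, 42, 43, 45] -> 128
  [0, 4, 13, -40, 28, 5, -2, 19, -13, -38] -> [-40, -38, -13, -2, 0, 4, 5, 13, 19, 28] -> [-41, -39, -14, -3, -1, 3, 4, 12, 18, 27] -> -34
  [20, -44, -44, -43, -18, -16, 40, 34] -> [-44, -44, -43, -18, -16, 20, 34, 40] -> [-45, -45, -44, -19, -17, 19, 33, 39] -> -79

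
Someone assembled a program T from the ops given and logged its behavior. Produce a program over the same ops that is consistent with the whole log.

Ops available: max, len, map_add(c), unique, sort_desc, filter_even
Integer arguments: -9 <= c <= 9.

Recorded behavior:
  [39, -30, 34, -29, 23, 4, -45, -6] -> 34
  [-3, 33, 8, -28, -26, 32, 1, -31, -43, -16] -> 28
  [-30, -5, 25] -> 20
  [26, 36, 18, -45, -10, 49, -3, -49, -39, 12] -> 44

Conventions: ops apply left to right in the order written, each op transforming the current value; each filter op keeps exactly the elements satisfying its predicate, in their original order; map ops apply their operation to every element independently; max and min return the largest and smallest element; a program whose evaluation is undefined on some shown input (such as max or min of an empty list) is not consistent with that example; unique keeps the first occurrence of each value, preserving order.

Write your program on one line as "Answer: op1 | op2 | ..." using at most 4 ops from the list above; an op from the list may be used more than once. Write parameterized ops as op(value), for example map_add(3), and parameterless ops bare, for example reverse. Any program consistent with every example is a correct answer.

sort_desc | map_add(-5) | max

Check, running the answer program on each example:
  [39, -30, 34, -29, 23, 4, -45, -6] -> [39, 34, 23, 4, -6, -29, -30, -45] -> [34, 29, 18, -1, -11, -34, -35, -50] -> 34
  [-3, 33, 8, -28, -26, 32, 1, -31, -43, -16] -> [33, 32, 8, 1, -3, -16, -26, -28, -31, -43] -> [28, 27, 3, -4, -8, -21, -31, -33, -36, -48] -> 28
  [-30, -5, 25] -> [25, -5, -30] -> [20, -10, -35] -> 20
  [26, 36, 18, -45, -10, 49, -3, -49, -39, 12] -> [49, 36, 26, 18, 12, -3, -10, -39, -45, -49] -> [44, 31, 21, 13, 7, -8, -15, -44, -50, -54] -> 44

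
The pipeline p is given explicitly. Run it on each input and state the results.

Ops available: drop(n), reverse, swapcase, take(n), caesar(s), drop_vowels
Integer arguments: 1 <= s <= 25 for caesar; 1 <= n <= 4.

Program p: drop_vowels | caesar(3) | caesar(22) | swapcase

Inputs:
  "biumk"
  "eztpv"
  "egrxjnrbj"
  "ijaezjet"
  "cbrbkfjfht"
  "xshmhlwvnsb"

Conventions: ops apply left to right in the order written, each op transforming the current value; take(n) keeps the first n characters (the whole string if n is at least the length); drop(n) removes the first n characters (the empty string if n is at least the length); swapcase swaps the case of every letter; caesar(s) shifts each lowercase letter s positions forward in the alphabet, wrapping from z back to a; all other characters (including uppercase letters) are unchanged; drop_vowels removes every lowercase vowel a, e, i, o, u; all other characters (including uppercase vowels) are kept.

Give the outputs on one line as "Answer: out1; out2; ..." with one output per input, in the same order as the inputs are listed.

Execution, op by op:
  "biumk" -> "bmk" -> "epn" -> "alj" -> "ALJ"
  "eztpv" -> "ztpv" -> "cwsy" -> "ysou" -> "YSOU"
  "egrxjnrbj" -> "grxjnrbj" -> "juamquem" -> "fqwimqai" -> "FQWIMQAI"
  "ijaezjet" -> "jzjt" -> "mcmw" -> "iyis" -> "IYIS"
  "cbrbkfjfht" -> "cbrbkfjfht" -> "feuenimikw" -> "baqajeiegs" -> "BAQAJEIEGS"
  "xshmhlwvnsb" -> "xshmhlwvnsb" -> "avkpkozyqve" -> "wrglgkvumra" -> "WRGLGKVUMRA"

"ALJ"; "YSOU"; "FQWIMQAI"; "IYIS"; "BAQAJEIEGS"; "WRGLGKVUMRA"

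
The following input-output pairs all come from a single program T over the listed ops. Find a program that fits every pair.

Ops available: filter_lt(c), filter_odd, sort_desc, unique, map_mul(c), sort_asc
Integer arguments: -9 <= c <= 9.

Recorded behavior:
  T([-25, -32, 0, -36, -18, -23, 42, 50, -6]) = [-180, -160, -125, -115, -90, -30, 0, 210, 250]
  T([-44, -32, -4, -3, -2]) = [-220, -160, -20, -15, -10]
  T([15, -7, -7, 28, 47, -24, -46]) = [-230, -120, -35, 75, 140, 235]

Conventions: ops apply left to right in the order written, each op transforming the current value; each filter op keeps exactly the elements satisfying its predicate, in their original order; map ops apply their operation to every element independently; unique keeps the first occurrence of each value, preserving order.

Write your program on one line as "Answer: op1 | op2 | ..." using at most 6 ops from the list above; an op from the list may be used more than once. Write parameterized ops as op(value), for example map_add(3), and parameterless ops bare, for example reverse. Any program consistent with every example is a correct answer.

unique | sort_asc | sort_desc | map_mul(5) | sort_asc

Check, running the answer program on each example:
  [-25, -32, 0, -36, -18, -23, 42, 50, -6] -> [-25, -32, 0, -36, -18, -23, 42, 50, -6] -> [-36, -32, -25, -23, -18, -6, 0, 42, 50] -> [50, 42, 0, -6, -18, -23, -25, -32, -36] -> [250, 210, 0, -30, -90, -115, -125, -160, -180] -> [-180, -160, -125, -115, -90, -30, 0, 210, 250]
  [-44, -32, -4, -3, -2] -> [-44, -32, -4, -3, -2] -> [-44, -32, -4, -3, -2] -> [-2, -3, -4, -32, -44] -> [-10, -15, -20, -160, -220] -> [-220, -160, -20, -15, -10]
  [15, -7, -7, 28, 47, -24, -46] -> [15, -7, 28, 47, -24, -46] -> [-46, -24, -7, 15, 28, 47] -> [47, 28, 15, -7, -24, -46] -> [235, 140, 75, -35, -120, -230] -> [-230, -120, -35, 75, 140, 235]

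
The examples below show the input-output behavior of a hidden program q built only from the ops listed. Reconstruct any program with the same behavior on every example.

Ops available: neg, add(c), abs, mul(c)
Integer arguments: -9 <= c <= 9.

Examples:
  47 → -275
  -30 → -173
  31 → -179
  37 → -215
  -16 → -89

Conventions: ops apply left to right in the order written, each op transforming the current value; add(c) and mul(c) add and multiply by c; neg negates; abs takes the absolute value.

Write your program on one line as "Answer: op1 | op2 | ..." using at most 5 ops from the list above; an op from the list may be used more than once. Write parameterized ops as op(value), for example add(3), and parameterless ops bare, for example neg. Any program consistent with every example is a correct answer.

abs | mul(6) | neg | add(7)

Check, running the answer program on each example:
  47 -> 47 -> 282 -> -282 -> -275
  -30 -> 30 -> 180 -> -180 -> -173
  31 -> 31 -> 186 -> -186 -> -179
  37 -> 37 -> 222 -> -222 -> -215
  -16 -> 16 -> 96 -> -96 -> -89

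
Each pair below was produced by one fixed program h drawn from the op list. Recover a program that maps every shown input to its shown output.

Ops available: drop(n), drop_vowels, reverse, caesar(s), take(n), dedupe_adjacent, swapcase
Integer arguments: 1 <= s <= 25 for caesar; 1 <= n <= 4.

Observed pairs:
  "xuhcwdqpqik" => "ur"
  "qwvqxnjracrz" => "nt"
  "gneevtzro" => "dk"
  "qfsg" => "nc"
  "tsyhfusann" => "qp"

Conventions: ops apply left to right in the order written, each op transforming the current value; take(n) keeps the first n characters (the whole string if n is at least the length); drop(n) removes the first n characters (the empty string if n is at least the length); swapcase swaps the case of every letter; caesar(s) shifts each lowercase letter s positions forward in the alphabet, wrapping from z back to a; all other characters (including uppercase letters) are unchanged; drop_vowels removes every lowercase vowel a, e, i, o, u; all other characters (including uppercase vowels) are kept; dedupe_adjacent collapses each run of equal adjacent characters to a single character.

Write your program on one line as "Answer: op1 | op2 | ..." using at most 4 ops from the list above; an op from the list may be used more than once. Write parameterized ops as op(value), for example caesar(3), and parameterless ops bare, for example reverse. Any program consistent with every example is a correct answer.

dedupe_adjacent | take(2) | caesar(23)

Check, running the answer program on each example:
  "xuhcwdqpqik" -> "xuhcwdqpqik" -> "xu" -> "ur"
  "qwvqxnjracrz" -> "qwvqxnjracrz" -> "qw" -> "nt"
  "gneevtzro" -> "gnevtzro" -> "gn" -> "dk"
  "qfsg" -> "qfsg" -> "qf" -> "nc"
  "tsyhfusann" -> "tsyhfusan" -> "ts" -> "qp"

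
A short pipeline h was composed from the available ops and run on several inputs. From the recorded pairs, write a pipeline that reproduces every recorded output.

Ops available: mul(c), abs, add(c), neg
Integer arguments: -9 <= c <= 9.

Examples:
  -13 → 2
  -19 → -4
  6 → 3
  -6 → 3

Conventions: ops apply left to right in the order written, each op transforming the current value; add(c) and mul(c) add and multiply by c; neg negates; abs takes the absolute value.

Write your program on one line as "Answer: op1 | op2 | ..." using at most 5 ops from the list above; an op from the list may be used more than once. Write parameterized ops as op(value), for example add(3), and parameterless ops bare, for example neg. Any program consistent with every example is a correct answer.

abs | add(-9) | abs | neg | add(6)

Check, running the answer program on each example:
  -13 -> 13 -> 4 -> 4 -> -4 -> 2
  -19 -> 19 -> 10 -> 10 -> -10 -> -4
  6 -> 6 -> -3 -> 3 -> -3 -> 3
  -6 -> 6 -> -3 -> 3 -> -3 -> 3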